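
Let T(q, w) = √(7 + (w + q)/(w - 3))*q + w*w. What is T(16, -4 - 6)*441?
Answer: 44100 + 7056*√1105/13 ≈ 62143.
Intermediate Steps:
T(q, w) = w² + q*√(7 + (q + w)/(-3 + w)) (T(q, w) = √(7 + (q + w)/(-3 + w))*q + w² = q*√(7 + (q + w)/(-3 + w)) + w² = w² + q*√(7 + (q + w)/(-3 + w)))
T(16, -4 - 6)*441 = ((-4 - 6)² + 16*√((-21 + 16 + 8*(-4 - 6))/(-3 + (-4 - 6))))*441 = ((-10)² + 16*√((-21 + 16 + 8*(-10))/(-3 - 10)))*441 = (100 + 16*√((-21 + 16 - 80)/(-13)))*441 = (100 + 16*√(-1/13*(-85)))*441 = (100 + 16*√(85/13))*441 = (100 + 16*(√1105/13))*441 = (100 + 16*√1105/13)*441 = 44100 + 7056*√1105/13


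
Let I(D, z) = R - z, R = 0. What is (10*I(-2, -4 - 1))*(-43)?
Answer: -2150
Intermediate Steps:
I(D, z) = -z (I(D, z) = 0 - z = -z)
(10*I(-2, -4 - 1))*(-43) = (10*(-(-4 - 1)))*(-43) = (10*(-1*(-5)))*(-43) = (10*5)*(-43) = 50*(-43) = -2150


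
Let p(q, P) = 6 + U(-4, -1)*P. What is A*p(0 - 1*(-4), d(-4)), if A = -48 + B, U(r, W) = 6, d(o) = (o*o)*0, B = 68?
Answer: 120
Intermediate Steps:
d(o) = 0 (d(o) = o**2*0 = 0)
p(q, P) = 6 + 6*P
A = 20 (A = -48 + 68 = 20)
A*p(0 - 1*(-4), d(-4)) = 20*(6 + 6*0) = 20*(6 + 0) = 20*6 = 120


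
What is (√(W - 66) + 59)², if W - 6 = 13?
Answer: (59 + I*√47)² ≈ 3434.0 + 808.97*I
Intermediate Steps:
W = 19 (W = 6 + 13 = 19)
(√(W - 66) + 59)² = (√(19 - 66) + 59)² = (√(-47) + 59)² = (I*√47 + 59)² = (59 + I*√47)²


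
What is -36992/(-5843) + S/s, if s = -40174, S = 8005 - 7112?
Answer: 1480898809/234736682 ≈ 6.3088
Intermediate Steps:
S = 893
-36992/(-5843) + S/s = -36992/(-5843) + 893/(-40174) = -36992*(-1/5843) + 893*(-1/40174) = 36992/5843 - 893/40174 = 1480898809/234736682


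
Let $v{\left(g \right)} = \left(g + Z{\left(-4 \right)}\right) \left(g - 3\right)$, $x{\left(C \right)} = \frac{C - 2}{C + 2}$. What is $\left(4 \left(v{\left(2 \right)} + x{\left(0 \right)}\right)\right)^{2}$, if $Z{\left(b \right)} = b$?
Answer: $16$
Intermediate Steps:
$x{\left(C \right)} = \frac{-2 + C}{2 + C}$
$v{\left(g \right)} = \left(-4 + g\right) \left(-3 + g\right)$ ($v{\left(g \right)} = \left(g - 4\right) \left(g - 3\right) = \left(-4 + g\right) \left(-3 + g\right)$)
$\left(4 \left(v{\left(2 \right)} + x{\left(0 \right)}\right)\right)^{2} = \left(4 \left(\left(12 + 2^{2} - 14\right) + \frac{-2 + 0}{2 + 0}\right)\right)^{2} = \left(4 \left(\left(12 + 4 - 14\right) + \frac{1}{2} \left(-2\right)\right)\right)^{2} = \left(4 \left(2 + \frac{1}{2} \left(-2\right)\right)\right)^{2} = \left(4 \left(2 - 1\right)\right)^{2} = \left(4 \cdot 1\right)^{2} = 4^{2} = 16$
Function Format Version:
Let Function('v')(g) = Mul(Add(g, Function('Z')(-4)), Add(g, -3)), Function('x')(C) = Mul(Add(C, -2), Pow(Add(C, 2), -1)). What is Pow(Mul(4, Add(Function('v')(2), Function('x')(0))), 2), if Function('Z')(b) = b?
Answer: 16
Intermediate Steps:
Function('x')(C) = Mul(Pow(Add(2, C), -1), Add(-2, C)) (Function('x')(C) = Mul(Add(-2, C), Pow(Add(2, C), -1)) = Mul(Pow(Add(2, C), -1), Add(-2, C)))
Function('v')(g) = Mul(Add(-4, g), Add(-3, g)) (Function('v')(g) = Mul(Add(g, -4), Add(g, -3)) = Mul(Add(-4, g), Add(-3, g)))
Pow(Mul(4, Add(Function('v')(2), Function('x')(0))), 2) = Pow(Mul(4, Add(Add(12, Pow(2, 2), Mul(-7, 2)), Mul(Pow(Add(2, 0), -1), Add(-2, 0)))), 2) = Pow(Mul(4, Add(Add(12, 4, -14), Mul(Pow(2, -1), -2))), 2) = Pow(Mul(4, Add(2, Mul(Rational(1, 2), -2))), 2) = Pow(Mul(4, Add(2, -1)), 2) = Pow(Mul(4, 1), 2) = Pow(4, 2) = 16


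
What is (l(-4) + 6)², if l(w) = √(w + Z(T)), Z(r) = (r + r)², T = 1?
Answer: 36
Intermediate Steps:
Z(r) = 4*r² (Z(r) = (2*r)² = 4*r²)
l(w) = √(4 + w) (l(w) = √(w + 4*1²) = √(w + 4*1) = √(w + 4) = √(4 + w))
(l(-4) + 6)² = (√(4 - 4) + 6)² = (√0 + 6)² = (0 + 6)² = 6² = 36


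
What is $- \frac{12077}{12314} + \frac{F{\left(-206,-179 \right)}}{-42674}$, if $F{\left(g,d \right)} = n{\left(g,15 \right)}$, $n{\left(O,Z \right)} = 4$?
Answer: $- \frac{257711577}{262743818} \approx -0.98085$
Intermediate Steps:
$F{\left(g,d \right)} = 4$
$- \frac{12077}{12314} + \frac{F{\left(-206,-179 \right)}}{-42674} = - \frac{12077}{12314} + \frac{4}{-42674} = \left(-12077\right) \frac{1}{12314} + 4 \left(- \frac{1}{42674}\right) = - \frac{12077}{12314} - \frac{2}{21337} = - \frac{257711577}{262743818}$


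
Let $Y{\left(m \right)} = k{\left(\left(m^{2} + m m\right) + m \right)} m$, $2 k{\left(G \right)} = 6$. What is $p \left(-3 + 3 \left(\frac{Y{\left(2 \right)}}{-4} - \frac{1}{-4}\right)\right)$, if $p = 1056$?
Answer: $-7128$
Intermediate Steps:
$k{\left(G \right)} = 3$ ($k{\left(G \right)} = \frac{1}{2} \cdot 6 = 3$)
$Y{\left(m \right)} = 3 m$
$p \left(-3 + 3 \left(\frac{Y{\left(2 \right)}}{-4} - \frac{1}{-4}\right)\right) = 1056 \left(-3 + 3 \left(\frac{3 \cdot 2}{-4} - \frac{1}{-4}\right)\right) = 1056 \left(-3 + 3 \left(6 \left(- \frac{1}{4}\right) - - \frac{1}{4}\right)\right) = 1056 \left(-3 + 3 \left(- \frac{3}{2} + \frac{1}{4}\right)\right) = 1056 \left(-3 + 3 \left(- \frac{5}{4}\right)\right) = 1056 \left(-3 - \frac{15}{4}\right) = 1056 \left(- \frac{27}{4}\right) = -7128$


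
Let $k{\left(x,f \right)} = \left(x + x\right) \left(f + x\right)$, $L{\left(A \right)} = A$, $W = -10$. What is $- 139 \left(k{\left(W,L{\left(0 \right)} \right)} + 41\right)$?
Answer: $-33499$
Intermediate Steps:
$k{\left(x,f \right)} = 2 x \left(f + x\right)$
$- 139 \left(k{\left(W,L{\left(0 \right)} \right)} + 41\right) = - 139 \left(2 \left(-10\right) \left(0 - 10\right) + 41\right) = - 139 \left(2 \left(-10\right) \left(-10\right) + 41\right) = - 139 \left(200 + 41\right) = \left(-139\right) 241 = -33499$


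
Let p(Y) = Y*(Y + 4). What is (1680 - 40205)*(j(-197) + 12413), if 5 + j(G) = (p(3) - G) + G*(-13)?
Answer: -585079175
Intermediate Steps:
p(Y) = Y*(4 + Y)
j(G) = 16 - 14*G (j(G) = -5 + ((3*(4 + 3) - G) + G*(-13)) = -5 + ((3*7 - G) - 13*G) = -5 + ((21 - G) - 13*G) = -5 + (21 - 14*G) = 16 - 14*G)
(1680 - 40205)*(j(-197) + 12413) = (1680 - 40205)*((16 - 14*(-197)) + 12413) = -38525*((16 + 2758) + 12413) = -38525*(2774 + 12413) = -38525*15187 = -585079175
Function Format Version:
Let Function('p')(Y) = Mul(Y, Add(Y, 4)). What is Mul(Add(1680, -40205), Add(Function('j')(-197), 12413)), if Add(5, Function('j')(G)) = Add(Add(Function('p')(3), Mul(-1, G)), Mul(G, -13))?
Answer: -585079175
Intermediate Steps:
Function('p')(Y) = Mul(Y, Add(4, Y))
Function('j')(G) = Add(16, Mul(-14, G)) (Function('j')(G) = Add(-5, Add(Add(Mul(3, Add(4, 3)), Mul(-1, G)), Mul(G, -13))) = Add(-5, Add(Add(Mul(3, 7), Mul(-1, G)), Mul(-13, G))) = Add(-5, Add(Add(21, Mul(-1, G)), Mul(-13, G))) = Add(-5, Add(21, Mul(-14, G))) = Add(16, Mul(-14, G)))
Mul(Add(1680, -40205), Add(Function('j')(-197), 12413)) = Mul(Add(1680, -40205), Add(Add(16, Mul(-14, -197)), 12413)) = Mul(-38525, Add(Add(16, 2758), 12413)) = Mul(-38525, Add(2774, 12413)) = Mul(-38525, 15187) = -585079175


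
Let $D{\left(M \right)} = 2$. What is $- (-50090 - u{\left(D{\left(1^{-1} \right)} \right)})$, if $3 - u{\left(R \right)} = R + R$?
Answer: $50089$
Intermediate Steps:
$u{\left(R \right)} = 3 - 2 R$ ($u{\left(R \right)} = 3 - \left(R + R\right) = 3 - 2 R$)
$- (-50090 - u{\left(D{\left(1^{-1} \right)} \right)}) = - (-50090 - \left(3 - 4\right)) = - (-50090 - -1) = - (-50090 + 1) = \left(-1\right) \left(-50089\right) = 50089$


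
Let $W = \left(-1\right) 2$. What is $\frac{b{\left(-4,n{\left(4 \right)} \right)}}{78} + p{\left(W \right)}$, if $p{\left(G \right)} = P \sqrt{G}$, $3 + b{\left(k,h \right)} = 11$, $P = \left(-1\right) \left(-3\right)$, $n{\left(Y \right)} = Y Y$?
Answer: $\frac{4}{39} + 3 i \sqrt{2} \approx 0.10256 + 4.2426 i$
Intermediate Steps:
$n{\left(Y \right)} = Y^{2}$
$P = 3$
$b{\left(k,h \right)} = 8$ ($b{\left(k,h \right)} = -3 + 11 = 8$)
$W = -2$
$p{\left(G \right)} = 3 \sqrt{G}$
$\frac{b{\left(-4,n{\left(4 \right)} \right)}}{78} + p{\left(W \right)} = \frac{1}{78} \cdot 8 + 3 \sqrt{-2} = \frac{1}{78} \cdot 8 + 3 i \sqrt{2} = \frac{4}{39} + 3 i \sqrt{2}$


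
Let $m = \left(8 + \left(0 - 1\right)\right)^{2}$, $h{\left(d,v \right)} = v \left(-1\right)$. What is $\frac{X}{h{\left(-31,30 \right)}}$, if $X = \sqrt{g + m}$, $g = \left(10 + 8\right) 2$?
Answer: $- \frac{\sqrt{85}}{30} \approx -0.30732$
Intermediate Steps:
$h{\left(d,v \right)} = - v$
$m = 49$ ($m = \left(8 + \left(0 - 1\right)\right)^{2} = \left(8 - 1\right)^{2} = 7^{2} = 49$)
$g = 36$ ($g = 18 \cdot 2 = 36$)
$X = \sqrt{85}$ ($X = \sqrt{36 + 49} = \sqrt{85} \approx 9.2195$)
$\frac{X}{h{\left(-31,30 \right)}} = \frac{\sqrt{85}}{\left(-1\right) 30} = \frac{\sqrt{85}}{-30} = \sqrt{85} \left(- \frac{1}{30}\right) = - \frac{\sqrt{85}}{30}$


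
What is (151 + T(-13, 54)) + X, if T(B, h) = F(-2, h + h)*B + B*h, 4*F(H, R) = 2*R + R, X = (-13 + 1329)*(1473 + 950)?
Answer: 3187064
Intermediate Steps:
X = 3188668 (X = 1316*2423 = 3188668)
F(H, R) = 3*R/4 (F(H, R) = (2*R + R)/4 = (3*R)/4 = 3*R/4)
T(B, h) = 5*B*h/2 (T(B, h) = (3*(h + h)/4)*B + B*h = (3*(2*h)/4)*B + B*h = (3*h/2)*B + B*h = 3*B*h/2 + B*h = 5*B*h/2)
(151 + T(-13, 54)) + X = (151 + (5/2)*(-13)*54) + 3188668 = (151 - 1755) + 3188668 = -1604 + 3188668 = 3187064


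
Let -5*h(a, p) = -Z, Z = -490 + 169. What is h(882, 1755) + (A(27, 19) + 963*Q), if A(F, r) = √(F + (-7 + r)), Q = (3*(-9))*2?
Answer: -260331/5 + √39 ≈ -52060.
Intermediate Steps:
Q = -54 (Q = -27*2 = -54)
A(F, r) = √(-7 + F + r)
Z = -321
h(a, p) = -321/5 (h(a, p) = -(-1)*(-321)/5 = -⅕*321 = -321/5)
h(882, 1755) + (A(27, 19) + 963*Q) = -321/5 + (√(-7 + 27 + 19) + 963*(-54)) = -321/5 + (√39 - 52002) = -321/5 + (-52002 + √39) = -260331/5 + √39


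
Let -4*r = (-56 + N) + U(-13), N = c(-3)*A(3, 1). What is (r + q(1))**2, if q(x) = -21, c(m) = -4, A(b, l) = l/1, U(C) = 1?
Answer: 625/16 ≈ 39.063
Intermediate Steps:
A(b, l) = l (A(b, l) = l*1 = l)
N = -4 (N = -4*1 = -4)
r = 59/4 (r = -((-56 - 4) + 1)/4 = -(-60 + 1)/4 = -1/4*(-59) = 59/4 ≈ 14.750)
(r + q(1))**2 = (59/4 - 21)**2 = (-25/4)**2 = 625/16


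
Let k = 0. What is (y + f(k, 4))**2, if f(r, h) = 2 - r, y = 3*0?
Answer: 4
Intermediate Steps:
y = 0
(y + f(k, 4))**2 = (0 + (2 - 1*0))**2 = (0 + (2 + 0))**2 = (0 + 2)**2 = 2**2 = 4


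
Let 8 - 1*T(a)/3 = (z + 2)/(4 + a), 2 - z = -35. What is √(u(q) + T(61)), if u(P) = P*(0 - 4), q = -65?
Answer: √7055/5 ≈ 16.799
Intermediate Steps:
z = 37 (z = 2 - 1*(-35) = 2 + 35 = 37)
T(a) = 24 - 117/(4 + a) (T(a) = 24 - 3*(37 + 2)/(4 + a) = 24 - 117/(4 + a))
u(P) = -4*P (u(P) = P*(-4) = -4*P)
√(u(q) + T(61)) = √(-4*(-65) + 3*(-7 + 8*61)/(4 + 61)) = √(260 + 3*(-7 + 488)/65) = √(260 + 3*(1/65)*481) = √(260 + 111/5) = √(1411/5) = √7055/5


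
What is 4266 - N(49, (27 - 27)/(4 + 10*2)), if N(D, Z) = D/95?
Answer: 405221/95 ≈ 4265.5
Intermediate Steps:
N(D, Z) = D/95 (N(D, Z) = D*(1/95) = D/95)
4266 - N(49, (27 - 27)/(4 + 10*2)) = 4266 - 49/95 = 405221/95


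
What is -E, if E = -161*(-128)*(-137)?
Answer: 2823296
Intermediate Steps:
E = -2823296 (E = 20608*(-137) = -2823296)
-E = -1*(-2823296) = 2823296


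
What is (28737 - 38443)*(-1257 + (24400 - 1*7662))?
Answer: -150258586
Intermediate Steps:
(28737 - 38443)*(-1257 + (24400 - 1*7662)) = -9706*(-1257 + (24400 - 7662)) = -9706*(-1257 + 16738) = -9706*15481 = -150258586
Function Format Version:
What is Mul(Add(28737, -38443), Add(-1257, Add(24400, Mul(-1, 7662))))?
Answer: -150258586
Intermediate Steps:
Mul(Add(28737, -38443), Add(-1257, Add(24400, Mul(-1, 7662)))) = Mul(-9706, Add(-1257, Add(24400, -7662))) = Mul(-9706, Add(-1257, 16738)) = Mul(-9706, 15481) = -150258586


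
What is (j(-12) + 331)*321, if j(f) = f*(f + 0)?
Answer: 152475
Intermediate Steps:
j(f) = f² (j(f) = f*f = f²)
(j(-12) + 331)*321 = ((-12)² + 331)*321 = (144 + 331)*321 = 475*321 = 152475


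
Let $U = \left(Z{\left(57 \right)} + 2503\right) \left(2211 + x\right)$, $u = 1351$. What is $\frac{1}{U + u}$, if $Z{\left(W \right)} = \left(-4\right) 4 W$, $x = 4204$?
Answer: $\frac{1}{10207616} \approx 9.7966 \cdot 10^{-8}$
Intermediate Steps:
$Z{\left(W \right)} = - 16 W$
$U = 10206265$ ($U = \left(\left(-16\right) 57 + 2503\right) \left(2211 + 4204\right) = \left(-912 + 2503\right) 6415 = 1591 \cdot 6415 = 10206265$)
$\frac{1}{U + u} = \frac{1}{10206265 + 1351} = \frac{1}{10207616}$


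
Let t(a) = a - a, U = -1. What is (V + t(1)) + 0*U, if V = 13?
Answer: 13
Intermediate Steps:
t(a) = 0
(V + t(1)) + 0*U = (13 + 0) + 0*(-1) = 13 + 0 = 13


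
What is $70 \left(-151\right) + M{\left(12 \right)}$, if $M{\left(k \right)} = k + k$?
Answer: $-10546$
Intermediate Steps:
$M{\left(k \right)} = 2 k$
$70 \left(-151\right) + M{\left(12 \right)} = 70 \left(-151\right) + 2 \cdot 12 = -10570 + 24 = -10546$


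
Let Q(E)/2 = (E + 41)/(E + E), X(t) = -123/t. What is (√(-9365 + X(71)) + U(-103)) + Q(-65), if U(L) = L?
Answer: -6671/65 + I*√47217698/71 ≈ -102.63 + 96.782*I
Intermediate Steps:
Q(E) = (41 + E)/E (Q(E) = 2*((E + 41)/(E + E)) = 2*((41 + E)/((2*E))) = 2*((41 + E)*(1/(2*E))) = 2*((41 + E)/(2*E)) = (41 + E)/E)
(√(-9365 + X(71)) + U(-103)) + Q(-65) = (√(-9365 - 123/71) - 103) + (41 - 65)/(-65) = (√(-9365 - 123*1/71) - 103) - 1/65*(-24) = (√(-9365 - 123/71) - 103) + 24/65 = (√(-665038/71) - 103) + 24/65 = (I*√47217698/71 - 103) + 24/65 = (-103 + I*√47217698/71) + 24/65 = -6671/65 + I*√47217698/71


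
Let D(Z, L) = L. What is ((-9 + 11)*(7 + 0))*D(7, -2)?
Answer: -28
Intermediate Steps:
((-9 + 11)*(7 + 0))*D(7, -2) = ((-9 + 11)*(7 + 0))*(-2) = (2*7)*(-2) = 14*(-2) = -28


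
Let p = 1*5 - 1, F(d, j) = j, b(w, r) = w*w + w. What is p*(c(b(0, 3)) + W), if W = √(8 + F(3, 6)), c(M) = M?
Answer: 4*√14 ≈ 14.967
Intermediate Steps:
b(w, r) = w + w² (b(w, r) = w² + w = w + w²)
W = √14 (W = √(8 + 6) = √14 ≈ 3.7417)
p = 4 (p = 5 - 1 = 4)
p*(c(b(0, 3)) + W) = 4*(0*(1 + 0) + √14) = 4*(0*1 + √14) = 4*(0 + √14) = 4*√14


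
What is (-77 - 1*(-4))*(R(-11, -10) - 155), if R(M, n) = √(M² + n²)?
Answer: 11315 - 73*√221 ≈ 10230.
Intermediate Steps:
(-77 - 1*(-4))*(R(-11, -10) - 155) = (-77 - 1*(-4))*(√((-11)² + (-10)²) - 155) = (-77 + 4)*(√(121 + 100) - 155) = -73*(√221 - 155) = -73*(-155 + √221) = 11315 - 73*√221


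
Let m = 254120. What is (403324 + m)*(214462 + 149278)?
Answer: 239138680560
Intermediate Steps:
(403324 + m)*(214462 + 149278) = (403324 + 254120)*(214462 + 149278) = 657444*363740 = 239138680560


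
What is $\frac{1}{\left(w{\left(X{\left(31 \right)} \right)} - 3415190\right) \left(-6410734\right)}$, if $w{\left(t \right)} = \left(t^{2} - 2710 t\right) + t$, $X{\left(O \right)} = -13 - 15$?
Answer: $\frac{1}{21402581638636} \approx 4.6723 \cdot 10^{-14}$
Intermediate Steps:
$X{\left(O \right)} = -28$
$w{\left(t \right)} = t^{2} - 2709 t$
$\frac{1}{\left(w{\left(X{\left(31 \right)} \right)} - 3415190\right) \left(-6410734\right)} = \frac{1}{\left(- 28 \left(-2709 - 28\right) - 3415190\right) \left(-6410734\right)} = \frac{1}{\left(-28\right) \left(-2737\right) - 3415190} \left(- \frac{1}{6410734}\right) = \frac{1}{76636 - 3415190} \left(- \frac{1}{6410734}\right) = \frac{1}{-3338554} \left(- \frac{1}{6410734}\right) = \left(- \frac{1}{3338554}\right) \left(- \frac{1}{6410734}\right) = \frac{1}{21402581638636}$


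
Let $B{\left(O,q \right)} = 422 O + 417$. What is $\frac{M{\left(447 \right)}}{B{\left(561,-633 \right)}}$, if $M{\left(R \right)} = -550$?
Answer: $- \frac{550}{237159} \approx -0.0023191$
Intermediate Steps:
$B{\left(O,q \right)} = 417 + 422 O$
$\frac{M{\left(447 \right)}}{B{\left(561,-633 \right)}} = - \frac{550}{417 + 422 \cdot 561} = - \frac{550}{417 + 236742} = - \frac{550}{237159}$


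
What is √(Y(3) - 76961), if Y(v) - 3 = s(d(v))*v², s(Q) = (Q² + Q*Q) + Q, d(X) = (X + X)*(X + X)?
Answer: I*√53306 ≈ 230.88*I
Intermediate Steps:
d(X) = 4*X² (d(X) = (2*X)*(2*X) = 4*X²)
s(Q) = Q + 2*Q² (s(Q) = (Q² + Q²) + Q = 2*Q² + Q = Q + 2*Q²)
Y(v) = 3 + 4*v⁴*(1 + 8*v²) (Y(v) = 3 + ((4*v²)*(1 + 2*(4*v²)))*v² = 3 + ((4*v²)*(1 + 8*v²))*v² = 3 + (4*v²*(1 + 8*v²))*v² = 3 + 4*v⁴*(1 + 8*v²))
√(Y(3) - 76961) = √((3 + 4*3⁴ + 32*3⁶) - 76961) = √((3 + 4*81 + 32*729) - 76961) = √((3 + 324 + 23328) - 76961) = √(23655 - 76961) = √(-53306) = I*√53306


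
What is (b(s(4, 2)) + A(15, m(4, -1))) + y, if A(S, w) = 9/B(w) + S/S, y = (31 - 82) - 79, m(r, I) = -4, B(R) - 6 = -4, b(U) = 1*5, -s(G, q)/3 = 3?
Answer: -239/2 ≈ -119.50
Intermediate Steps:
s(G, q) = -9 (s(G, q) = -3*3 = -9)
b(U) = 5
B(R) = 2 (B(R) = 6 - 4 = 2)
y = -130 (y = -51 - 79 = -130)
A(S, w) = 11/2 (A(S, w) = 9/2 + S/S = 9*(1/2) + 1 = 9/2 + 1 = 11/2)
(b(s(4, 2)) + A(15, m(4, -1))) + y = (5 + 11/2) - 130 = 21/2 - 130 = -239/2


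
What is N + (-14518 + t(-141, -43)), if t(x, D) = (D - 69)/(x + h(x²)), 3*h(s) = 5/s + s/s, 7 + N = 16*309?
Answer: -80375773421/8389777 ≈ -9580.2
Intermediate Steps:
N = 4937 (N = -7 + 16*309 = -7 + 4944 = 4937)
h(s) = ⅓ + 5/(3*s) (h(s) = (5/s + s/s)/3 = (5/s + 1)/3 = (1 + 5/s)/3 = ⅓ + 5/(3*s))
t(x, D) = (-69 + D)/(x + (5 + x²)/(3*x²)) (t(x, D) = (D - 69)/(x + (5 + x²)/(3*(x²))) = (-69 + D)/(x + (5 + x²)/(3*x²)))
N + (-14518 + t(-141, -43)) = 4937 + (-14518 + 3*(-141)²*(-69 - 43)/(5 + (-141)² + 3*(-141)³)) = 4937 + (-14518 + 3*19881*(-112)/(5 + 19881 + 3*(-2803221))) = 4937 + (-14518 + 3*19881*(-112)/(5 + 19881 - 8409663)) = 4937 + (-14518 + 3*19881*(-112)/(-8389777)) = 4937 + (-14518 + 3*19881*(-1/8389777)*(-112)) = 4937 + (-14518 + 6680016/8389777) = 4937 - 121796102470/8389777 = -80375773421/8389777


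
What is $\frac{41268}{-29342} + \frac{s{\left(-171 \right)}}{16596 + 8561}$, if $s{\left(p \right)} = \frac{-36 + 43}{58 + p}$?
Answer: $- \frac{58657220491}{41705853211} \approx -1.4065$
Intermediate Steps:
$s{\left(p \right)} = \frac{7}{58 + p}$
$\frac{41268}{-29342} + \frac{s{\left(-171 \right)}}{16596 + 8561} = \frac{41268}{-29342} + \frac{7 \frac{1}{58 - 171}}{16596 + 8561} = 41268 \left(- \frac{1}{29342}\right) + \frac{7 \frac{1}{-113}}{25157} = - \frac{20634}{14671} + 7 \left(- \frac{1}{113}\right) \frac{1}{25157} = - \frac{20634}{14671} - \frac{7}{2842741} = - \frac{58657220491}{41705853211}$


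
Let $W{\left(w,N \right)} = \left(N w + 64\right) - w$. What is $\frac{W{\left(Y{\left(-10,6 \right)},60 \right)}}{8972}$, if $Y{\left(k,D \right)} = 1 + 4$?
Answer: $\frac{359}{8972} \approx 0.040013$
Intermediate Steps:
$Y{\left(k,D \right)} = 5$
$W{\left(w,N \right)} = 64 - w + N w$ ($W{\left(w,N \right)} = \left(64 + N w\right) - w = 64 - w + N w$)
$\frac{W{\left(Y{\left(-10,6 \right)},60 \right)}}{8972} = \frac{64 - 5 + 60 \cdot 5}{8972} = \left(64 - 5 + 300\right) \frac{1}{8972} = 359 \cdot \frac{1}{8972} = \frac{359}{8972}$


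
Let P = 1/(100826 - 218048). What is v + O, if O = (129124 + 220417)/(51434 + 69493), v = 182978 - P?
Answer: 864603298204187/4725101598 ≈ 1.8298e+5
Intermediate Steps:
P = -1/117222 (P = 1/(-117222) = -1/117222 ≈ -8.5308e-6)
v = 21449047117/117222 (v = 182978 - 1*(-1/117222) = 182978 + 1/117222 = 21449047117/117222 ≈ 1.8298e+5)
O = 349541/120927 ≈ 2.8905
v + O = 21449047117/117222 + 349541/120927 = 864603298204187/4725101598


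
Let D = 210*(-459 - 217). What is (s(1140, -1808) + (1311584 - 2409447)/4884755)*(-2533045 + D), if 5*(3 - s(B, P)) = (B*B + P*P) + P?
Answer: 2386845751743479454/976951 ≈ 2.4432e+12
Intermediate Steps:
s(B, P) = 3 - P/5 - B²/5 - P²/5 (s(B, P) = 3 - ((B*B + P*P) + P)/5 = 3 - ((B² + P²) + P)/5 = 3 - (P + B² + P²)/5 = 3 + (-P/5 - B²/5 - P²/5) = 3 - P/5 - B²/5 - P²/5)
D = -141960 (D = 210*(-676) = -141960)
(s(1140, -1808) + (1311584 - 2409447)/4884755)*(-2533045 + D) = ((3 - ⅕*(-1808) - ⅕*1140² - ⅕*(-1808)²) + (1311584 - 2409447)/4884755)*(-2533045 - 141960) = ((3 + 1808/5 - ⅕*1299600 - ⅕*3268864) - 1097863*1/4884755)*(-2675005) = ((3 + 1808/5 - 259920 - 3268864/5) - 1097863/4884755)*(-2675005) = (-4566641/5 - 1097863/4884755)*(-2675005) = -4461385589454/4884755*(-2675005) = 2386845751743479454/976951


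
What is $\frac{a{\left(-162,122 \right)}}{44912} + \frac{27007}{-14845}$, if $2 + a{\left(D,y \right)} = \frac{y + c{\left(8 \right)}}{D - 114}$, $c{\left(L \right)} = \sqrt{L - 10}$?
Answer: $- \frac{167390499757}{92007172320} - \frac{i \sqrt{2}}{12395712} \approx -1.8193 - 1.1409 \cdot 10^{-7} i$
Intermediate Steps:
$c{\left(L \right)} = \sqrt{-10 + L}$
$a{\left(D,y \right)} = -2 + \frac{y + i \sqrt{2}}{-114 + D}$ ($a{\left(D,y \right)} = -2 + \frac{y + \sqrt{-10 + 8}}{D - 114} = -2 + \frac{y + \sqrt{-2}}{-114 + D} = -2 + \frac{y + i \sqrt{2}}{-114 + D}$)
$\frac{a{\left(-162,122 \right)}}{44912} + \frac{27007}{-14845} = \frac{\frac{1}{-114 - 162} \left(228 + 122 - -324 + i \sqrt{2}\right)}{44912} + \frac{27007}{-14845} = \frac{228 + 122 + 324 + i \sqrt{2}}{-276} \cdot \frac{1}{44912} + 27007 \left(- \frac{1}{14845}\right) = - \frac{674 + i \sqrt{2}}{276} \cdot \frac{1}{44912} - \frac{27007}{14845} = \left(- \frac{337}{138} - \frac{i \sqrt{2}}{276}\right) \frac{1}{44912} - \frac{27007}{14845} = \left(- \frac{337}{6197856} - \frac{i \sqrt{2}}{12395712}\right) - \frac{27007}{14845} = - \frac{167390499757}{92007172320} - \frac{i \sqrt{2}}{12395712}$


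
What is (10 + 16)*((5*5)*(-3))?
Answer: -1950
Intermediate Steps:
(10 + 16)*((5*5)*(-3)) = 26*(25*(-3)) = 26*(-75) = -1950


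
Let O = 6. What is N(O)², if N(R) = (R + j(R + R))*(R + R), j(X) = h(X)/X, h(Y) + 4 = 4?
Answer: 5184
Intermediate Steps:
h(Y) = 0 (h(Y) = -4 + 4 = 0)
j(X) = 0 (j(X) = 0/X = 0)
N(R) = 2*R² (N(R) = (R + 0)*(R + R) = R*(2*R) = 2*R²)
N(O)² = (2*6²)² = (2*36)² = 72² = 5184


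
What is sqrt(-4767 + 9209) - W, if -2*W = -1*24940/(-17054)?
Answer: 6235/8527 + sqrt(4442) ≈ 67.380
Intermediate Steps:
W = -6235/8527 (W = -(-1*24940)/(2*(-17054)) = -(-12470)*(-1)/17054 = -1/2*12470/8527 = -6235/8527 ≈ -0.73121)
sqrt(-4767 + 9209) - W = sqrt(-4767 + 9209) - 1*(-6235/8527) = sqrt(4442) + 6235/8527 = 6235/8527 + sqrt(4442)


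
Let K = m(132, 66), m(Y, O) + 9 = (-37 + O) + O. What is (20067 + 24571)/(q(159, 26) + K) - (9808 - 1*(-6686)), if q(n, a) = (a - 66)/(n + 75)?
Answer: -80205051/5021 ≈ -15974.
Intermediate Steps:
q(n, a) = (-66 + a)/(75 + n)
m(Y, O) = -46 + 2*O (m(Y, O) = -9 + ((-37 + O) + O) = -9 + (-37 + 2*O) = -46 + 2*O)
K = 86 (K = -46 + 2*66 = -46 + 132 = 86)
(20067 + 24571)/(q(159, 26) + K) - (9808 - 1*(-6686)) = (20067 + 24571)/((-66 + 26)/(75 + 159) + 86) - (9808 - 1*(-6686)) = 44638/(-40/234 + 86) - (9808 + 6686) = 44638/((1/234)*(-40) + 86) - 1*16494 = 44638/(-20/117 + 86) - 16494 = 44638/(10042/117) - 16494 = 44638*(117/10042) - 16494 = 2611323/5021 - 16494 = -80205051/5021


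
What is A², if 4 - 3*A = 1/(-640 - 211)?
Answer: 1288225/724201 ≈ 1.7788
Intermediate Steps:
A = 1135/851 (A = 4/3 - 1/(3*(-640 - 211)) = 4/3 - ⅓/(-851) = 4/3 - ⅓*(-1/851) = 4/3 + 1/2553 = 1135/851 ≈ 1.3337)
A² = (1135/851)² = 1288225/724201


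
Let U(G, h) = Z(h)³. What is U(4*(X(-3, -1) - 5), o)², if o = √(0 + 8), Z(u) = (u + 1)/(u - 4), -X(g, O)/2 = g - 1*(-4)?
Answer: 311707/512 + 110205*√2/256 ≈ 1217.6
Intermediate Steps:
X(g, O) = -8 - 2*g (X(g, O) = -2*(g - 1*(-4)) = -2*(g + 4) = -2*(4 + g) = -8 - 2*g)
Z(u) = (1 + u)/(-4 + u)
o = 2*√2 (o = √8 = 2*√2 ≈ 2.8284)
U(G, h) = (1 + h)³/(-4 + h)³ (U(G, h) = ((1 + h)/(-4 + h))³ = (1 + h)³/(-4 + h)³)
U(4*(X(-3, -1) - 5), o)² = ((1 + 2*√2)³/(-4 + 2*√2)³)² = (1 + 2*√2)⁶/(-4 + 2*√2)⁶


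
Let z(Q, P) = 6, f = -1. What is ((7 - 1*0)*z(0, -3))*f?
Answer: -42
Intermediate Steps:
((7 - 1*0)*z(0, -3))*f = ((7 - 1*0)*6)*(-1) = ((7 + 0)*6)*(-1) = (7*6)*(-1) = 42*(-1) = -42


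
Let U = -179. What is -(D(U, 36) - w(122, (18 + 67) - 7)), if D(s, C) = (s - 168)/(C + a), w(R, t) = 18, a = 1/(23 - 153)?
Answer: 129332/4679 ≈ 27.641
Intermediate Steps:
a = -1/130 (a = 1/(-130) = -1/130 ≈ -0.0076923)
D(s, C) = (-168 + s)/(-1/130 + C) (D(s, C) = (s - 168)/(C - 1/130) = (-168 + s)/(-1/130 + C))
-(D(U, 36) - w(122, (18 + 67) - 7)) = -(130*(-168 - 179)/(-1 + 130*36) - 1*18) = -(130*(-347)/(-1 + 4680) - 18) = -(130*(-347)/4679 - 18) = -(130*(1/4679)*(-347) - 18) = -(-45110/4679 - 18) = -1*(-129332/4679) = 129332/4679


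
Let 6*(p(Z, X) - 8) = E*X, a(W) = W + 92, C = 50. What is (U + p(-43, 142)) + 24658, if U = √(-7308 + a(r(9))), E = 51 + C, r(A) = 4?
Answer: 81169/3 + 2*I*√1803 ≈ 27056.0 + 84.923*I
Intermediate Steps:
a(W) = 92 + W
E = 101 (E = 51 + 50 = 101)
p(Z, X) = 8 + 101*X/6 (p(Z, X) = 8 + (101*X)/6 = 8 + 101*X/6)
U = 2*I*√1803 (U = √(-7308 + (92 + 4)) = √(-7308 + 96) = √(-7212) = 2*I*√1803 ≈ 84.923*I)
(U + p(-43, 142)) + 24658 = (2*I*√1803 + (8 + (101/6)*142)) + 24658 = (2*I*√1803 + (8 + 7171/3)) + 24658 = (2*I*√1803 + 7195/3) + 24658 = (7195/3 + 2*I*√1803) + 24658 = 81169/3 + 2*I*√1803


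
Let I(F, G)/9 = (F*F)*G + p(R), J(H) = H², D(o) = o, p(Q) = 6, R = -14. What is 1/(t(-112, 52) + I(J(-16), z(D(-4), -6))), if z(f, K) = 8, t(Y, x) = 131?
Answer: 1/4718777 ≈ 2.1192e-7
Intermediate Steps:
I(F, G) = 54 + 9*G*F² (I(F, G) = 9*((F*F)*G + 6) = 9*(F²*G + 6) = 9*(G*F² + 6) = 9*(6 + G*F²) = 54 + 9*G*F²)
1/(t(-112, 52) + I(J(-16), z(D(-4), -6))) = 1/(131 + (54 + 9*8*((-16)²)²)) = 1/(131 + (54 + 9*8*256²)) = 1/(131 + (54 + 9*8*65536)) = 1/(131 + (54 + 4718592)) = 1/(131 + 4718646) = 1/4718777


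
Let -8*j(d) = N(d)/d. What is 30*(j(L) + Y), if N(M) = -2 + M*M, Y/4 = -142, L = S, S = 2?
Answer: -68175/4 ≈ -17044.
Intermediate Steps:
L = 2
Y = -568 (Y = 4*(-142) = -568)
N(M) = -2 + M²
j(d) = -(-2 + d²)/(8*d)
30*(j(L) + Y) = 30*((⅛)*(2 - 1*2²)/2 - 568) = 30*((⅛)*(½)*(2 - 1*4) - 568) = 30*((⅛)*(½)*(2 - 4) - 568) = 30*((⅛)*(½)*(-2) - 568) = 30*(-⅛ - 568) = 30*(-4545/8) = -68175/4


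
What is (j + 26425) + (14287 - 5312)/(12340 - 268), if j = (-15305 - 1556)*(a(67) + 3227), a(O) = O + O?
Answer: -683799067537/12072 ≈ -5.6643e+7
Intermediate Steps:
a(O) = 2*O
j = -56669821 (j = (-15305 - 1556)*(2*67 + 3227) = -16861*(134 + 3227) = -16861*3361 = -56669821)
(j + 26425) + (14287 - 5312)/(12340 - 268) = (-56669821 + 26425) + (14287 - 5312)/(12340 - 268) = -56643396 + 8975/12072 = -683799067537/12072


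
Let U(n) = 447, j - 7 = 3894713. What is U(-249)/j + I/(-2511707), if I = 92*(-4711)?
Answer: 563047039223/3260798495680 ≈ 0.17267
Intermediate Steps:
j = 3894720 (j = 7 + 3894713 = 3894720)
I = -433412
U(-249)/j + I/(-2511707) = 447/3894720 - 433412/(-2511707) = 447*(1/3894720) - 433412*(-1/2511707) = 149/1298240 + 433412/2511707 = 563047039223/3260798495680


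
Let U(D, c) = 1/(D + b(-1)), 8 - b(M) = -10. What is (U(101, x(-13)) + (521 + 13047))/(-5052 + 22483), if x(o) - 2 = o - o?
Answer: 1614593/2074289 ≈ 0.77838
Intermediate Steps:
b(M) = 18 (b(M) = 8 - 1*(-10) = 8 + 10 = 18)
x(o) = 2 (x(o) = 2 + (o - o) = 2 + 0 = 2)
U(D, c) = 1/(18 + D) (U(D, c) = 1/(D + 18) = 1/(18 + D))
(U(101, x(-13)) + (521 + 13047))/(-5052 + 22483) = (1/(18 + 101) + (521 + 13047))/(-5052 + 22483) = (1/119 + 13568)/17431 = (1/119 + 13568)*(1/17431) = (1614593/119)*(1/17431) = 1614593/2074289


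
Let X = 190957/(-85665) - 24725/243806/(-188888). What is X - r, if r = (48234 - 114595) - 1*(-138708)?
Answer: -285421106031413163211/3945046955319120 ≈ -72349.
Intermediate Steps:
X = -8793954940788571/3945046955319120 (X = 190957*(-1/85665) - 24725*1/243806*(-1/188888) = -190957/85665 - 24725/243806*(-1/188888) = -190957/85665 + 24725/46052027728 = -8793954940788571/3945046955319120 ≈ -2.2291)
r = 72347 (r = -66361 + 138708 = 72347)
X - r = -8793954940788571/3945046955319120 - 1*72347 = -8793954940788571/3945046955319120 - 72347 = -285421106031413163211/3945046955319120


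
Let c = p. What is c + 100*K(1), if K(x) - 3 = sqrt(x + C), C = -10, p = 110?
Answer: 410 + 300*I ≈ 410.0 + 300.0*I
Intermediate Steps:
c = 110
K(x) = 3 + sqrt(-10 + x) (K(x) = 3 + sqrt(x - 10) = 3 + sqrt(-10 + x))
c + 100*K(1) = 110 + 100*(3 + sqrt(-10 + 1)) = 110 + 100*(3 + sqrt(-9)) = 110 + 100*(3 + 3*I) = 110 + (300 + 300*I) = 410 + 300*I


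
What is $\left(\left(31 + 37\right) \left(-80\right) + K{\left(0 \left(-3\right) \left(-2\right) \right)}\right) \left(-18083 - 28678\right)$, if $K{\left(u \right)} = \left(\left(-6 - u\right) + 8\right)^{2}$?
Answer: $254192796$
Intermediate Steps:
$K{\left(u \right)} = \left(2 - u\right)^{2}$
$\left(\left(31 + 37\right) \left(-80\right) + K{\left(0 \left(-3\right) \left(-2\right) \right)}\right) \left(-18083 - 28678\right) = \left(\left(31 + 37\right) \left(-80\right) + \left(-2 + 0 \left(-3\right) \left(-2\right)\right)^{2}\right) \left(-18083 - 28678\right) = \left(68 \left(-80\right) + \left(-2 + 0 \left(-2\right)\right)^{2}\right) \left(-46761\right) = \left(-5440 + \left(-2 + 0\right)^{2}\right) \left(-46761\right) = \left(-5440 + \left(-2\right)^{2}\right) \left(-46761\right) = \left(-5440 + 4\right) \left(-46761\right) = \left(-5436\right) \left(-46761\right) = 254192796$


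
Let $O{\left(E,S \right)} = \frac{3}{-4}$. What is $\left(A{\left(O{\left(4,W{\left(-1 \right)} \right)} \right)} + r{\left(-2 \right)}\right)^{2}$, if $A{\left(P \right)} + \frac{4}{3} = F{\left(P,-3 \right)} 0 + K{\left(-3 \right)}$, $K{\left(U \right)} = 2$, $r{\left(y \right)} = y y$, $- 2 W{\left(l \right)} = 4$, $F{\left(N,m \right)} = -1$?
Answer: $\frac{196}{9} \approx 21.778$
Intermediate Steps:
$W{\left(l \right)} = -2$ ($W{\left(l \right)} = \left(- \frac{1}{2}\right) 4 = -2$)
$O{\left(E,S \right)} = - \frac{3}{4}$ ($O{\left(E,S \right)} = 3 \left(- \frac{1}{4}\right) = - \frac{3}{4}$)
$r{\left(y \right)} = y^{2}$
$A{\left(P \right)} = \frac{2}{3}$ ($A{\left(P \right)} = - \frac{4}{3} + \left(\left(-1\right) 0 + 2\right) = - \frac{4}{3} + \left(0 + 2\right) = - \frac{4}{3} + 2 = \frac{2}{3}$)
$\left(A{\left(O{\left(4,W{\left(-1 \right)} \right)} \right)} + r{\left(-2 \right)}\right)^{2} = \left(\frac{2}{3} + \left(-2\right)^{2}\right)^{2} = \left(\frac{2}{3} + 4\right)^{2} = \left(\frac{14}{3}\right)^{2} = \frac{196}{9}$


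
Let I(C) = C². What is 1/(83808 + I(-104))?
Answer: 1/94624 ≈ 1.0568e-5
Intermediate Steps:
1/(83808 + I(-104)) = 1/(83808 + (-104)²) = 1/(83808 + 10816) = 1/94624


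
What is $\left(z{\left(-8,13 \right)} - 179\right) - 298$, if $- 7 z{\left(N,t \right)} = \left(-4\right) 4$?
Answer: $- \frac{3323}{7} \approx -474.71$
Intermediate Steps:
$z{\left(N,t \right)} = \frac{16}{7}$ ($z{\left(N,t \right)} = - \frac{\left(-4\right) 4}{7} = \left(- \frac{1}{7}\right) \left(-16\right) = \frac{16}{7}$)
$\left(z{\left(-8,13 \right)} - 179\right) - 298 = \left(\frac{16}{7} - 179\right) - 298 = - \frac{1237}{7} - 298 = - \frac{3323}{7}$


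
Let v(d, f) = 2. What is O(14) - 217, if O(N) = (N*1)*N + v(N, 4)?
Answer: -19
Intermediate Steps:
O(N) = 2 + N² (O(N) = (N*1)*N + 2 = N*N + 2 = N² + 2 = 2 + N²)
O(14) - 217 = (2 + 14²) - 217 = (2 + 196) - 217 = 198 - 217 = -19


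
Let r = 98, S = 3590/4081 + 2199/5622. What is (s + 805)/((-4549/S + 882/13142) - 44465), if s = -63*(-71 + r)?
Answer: 3576370887208/191768870991423 ≈ 0.018649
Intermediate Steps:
S = 9719033/7647794 (S = 3590*(1/4081) + 2199*(1/5622) = 3590/4081 + 733/1874 = 9719033/7647794 ≈ 1.2708)
s = -1701 (s = -63*(-71 + 98) = -63*27 = -1701)
(s + 805)/((-4549/S + 882/13142) - 44465) = (-1701 + 805)/((-4549/9719033/7647794 + 882/13142) - 44465) = -896/((-4549*7647794/9719033 + 882*(1/13142)) - 44465) = -896/((-34789814906/9719033 + 441/6571) - 44465) = -896/(-228599587653773/63863765843 - 44465) = -896/(-3068301935862768/63863765843) = -896*(-63863765843/3068301935862768) = 3576370887208/191768870991423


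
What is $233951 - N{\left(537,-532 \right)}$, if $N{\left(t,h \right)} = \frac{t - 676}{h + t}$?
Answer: $\frac{1169894}{5} \approx 2.3398 \cdot 10^{5}$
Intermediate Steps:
$N{\left(t,h \right)} = \frac{-676 + t}{h + t}$
$233951 - N{\left(537,-532 \right)} = 233951 - \frac{-676 + 537}{-532 + 537} = 233951 - \frac{1}{5} \left(-139\right) = 233951 - - \frac{139}{5} = 233951 + \frac{139}{5} = \frac{1169894}{5}$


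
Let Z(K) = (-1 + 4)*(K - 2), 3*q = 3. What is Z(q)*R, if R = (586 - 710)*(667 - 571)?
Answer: 35712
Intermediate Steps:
q = 1 (q = (1/3)*3 = 1)
Z(K) = -6 + 3*K (Z(K) = 3*(-2 + K) = -6 + 3*K)
R = -11904 (R = -124*96 = -11904)
Z(q)*R = (-6 + 3*1)*(-11904) = (-6 + 3)*(-11904) = -3*(-11904) = 35712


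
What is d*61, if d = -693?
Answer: -42273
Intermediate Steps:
d*61 = -693*61 = -42273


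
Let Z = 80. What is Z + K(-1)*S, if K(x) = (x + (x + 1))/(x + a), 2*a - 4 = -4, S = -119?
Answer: -39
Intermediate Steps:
a = 0 (a = 2 + (1/2)*(-4) = 2 - 2 = 0)
K(x) = (1 + 2*x)/x (K(x) = (x + (x + 1))/(x + 0) = (x + (1 + x))/x = (1 + 2*x)/x)
Z + K(-1)*S = 80 + (2 + 1/(-1))*(-119) = 80 + (2 - 1)*(-119) = 80 + 1*(-119) = 80 - 119 = -39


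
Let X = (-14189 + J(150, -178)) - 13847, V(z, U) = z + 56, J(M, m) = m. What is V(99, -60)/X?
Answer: -155/28214 ≈ -0.0054937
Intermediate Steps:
V(z, U) = 56 + z
X = -28214 (X = (-14189 - 178) - 13847 = -14367 - 13847 = -28214)
V(99, -60)/X = (56 + 99)/(-28214) = 155*(-1/28214) = -155/28214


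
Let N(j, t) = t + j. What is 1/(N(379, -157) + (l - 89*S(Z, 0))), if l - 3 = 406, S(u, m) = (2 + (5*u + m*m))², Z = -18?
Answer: -1/688585 ≈ -1.4523e-6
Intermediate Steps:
S(u, m) = (2 + m² + 5*u)² (S(u, m) = (2 + (5*u + m²))² = (2 + (m² + 5*u))² = (2 + m² + 5*u)²)
N(j, t) = j + t
l = 409 (l = 3 + 406 = 409)
1/(N(379, -157) + (l - 89*S(Z, 0))) = 1/((379 - 157) + (409 - 89*(2 + 0² + 5*(-18))²)) = 1/(222 + (409 - 89*(2 + 0 - 90)²)) = 1/(222 + (409 - 89*(-88)²)) = 1/(222 + (409 - 89*7744)) = 1/(222 + (409 - 689216)) = 1/(222 - 688807) = 1/(-688585) = -1/688585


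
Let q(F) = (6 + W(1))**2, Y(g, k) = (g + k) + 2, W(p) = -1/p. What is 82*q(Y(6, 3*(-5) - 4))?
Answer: 2050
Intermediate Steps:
Y(g, k) = 2 + g + k
q(F) = 25 (q(F) = (6 - 1/1)**2 = (6 - 1*1)**2 = (6 - 1)**2 = 5**2 = 25)
82*q(Y(6, 3*(-5) - 4)) = 82*25 = 2050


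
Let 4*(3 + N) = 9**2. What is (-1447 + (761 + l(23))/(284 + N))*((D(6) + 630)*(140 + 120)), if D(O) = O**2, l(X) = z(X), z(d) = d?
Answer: -60276961368/241 ≈ -2.5011e+8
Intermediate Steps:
l(X) = X
N = 69/4 (N = -3 + (1/4)*9**2 = -3 + (1/4)*81 = -3 + 81/4 = 69/4 ≈ 17.250)
(-1447 + (761 + l(23))/(284 + N))*((D(6) + 630)*(140 + 120)) = (-1447 + (761 + 23)/(284 + 69/4))*((6**2 + 630)*(140 + 120)) = (-1447 + 784/(1205/4))*((36 + 630)*260) = (-1447 + 784*(4/1205))*(666*260) = (-1447 + 3136/1205)*173160 = -1740499/1205*173160 = -60276961368/241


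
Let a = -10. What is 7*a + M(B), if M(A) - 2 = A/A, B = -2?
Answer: -67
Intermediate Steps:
M(A) = 3 (M(A) = 2 + A/A = 2 + 1 = 3)
7*a + M(B) = 7*(-10) + 3 = -70 + 3 = -67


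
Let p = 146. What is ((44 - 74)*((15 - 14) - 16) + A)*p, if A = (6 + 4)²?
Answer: 80300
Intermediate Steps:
A = 100 (A = 10² = 100)
((44 - 74)*((15 - 14) - 16) + A)*p = ((44 - 74)*((15 - 14) - 16) + 100)*146 = (-30*(1 - 16) + 100)*146 = (-30*(-15) + 100)*146 = (450 + 100)*146 = 550*146 = 80300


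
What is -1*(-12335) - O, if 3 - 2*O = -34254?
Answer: -9587/2 ≈ -4793.5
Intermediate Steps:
O = 34257/2 (O = 3/2 - 1/2*(-34254) = 3/2 + 17127 = 34257/2 ≈ 17129.)
-1*(-12335) - O = -1*(-12335) - 1*34257/2 = 12335 - 34257/2 = -9587/2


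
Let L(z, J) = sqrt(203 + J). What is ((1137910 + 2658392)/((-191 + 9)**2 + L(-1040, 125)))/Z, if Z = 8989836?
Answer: 5239529477/410984979203172 - 632717*sqrt(82)/821969958406344 ≈ 1.2742e-5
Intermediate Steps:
((1137910 + 2658392)/((-191 + 9)**2 + L(-1040, 125)))/Z = ((1137910 + 2658392)/((-191 + 9)**2 + sqrt(203 + 125)))/8989836 = (3796302/((-182)**2 + sqrt(328)))*(1/8989836) = (3796302/(33124 + 2*sqrt(82)))*(1/8989836) = 632717/(1498306*(33124 + 2*sqrt(82)))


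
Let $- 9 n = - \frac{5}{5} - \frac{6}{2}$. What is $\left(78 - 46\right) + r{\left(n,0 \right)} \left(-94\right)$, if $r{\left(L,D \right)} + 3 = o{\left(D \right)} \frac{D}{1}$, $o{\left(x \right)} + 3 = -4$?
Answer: $314$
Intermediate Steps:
$o{\left(x \right)} = -7$ ($o{\left(x \right)} = -3 - 4 = -7$)
$n = \frac{4}{9}$ ($n = - \frac{- \frac{5}{5} - \frac{6}{2}}{9} = - \frac{\left(-5\right) \frac{1}{5} - 3}{9} = - \frac{-1 - 3}{9} = \left(- \frac{1}{9}\right) \left(-4\right) = \frac{4}{9} \approx 0.44444$)
$r{\left(L,D \right)} = -3 - 7 D$ ($r{\left(L,D \right)} = -3 - 7 \frac{D}{1} = -3 - 7 D 1 = -3 - 7 D$)
$\left(78 - 46\right) + r{\left(n,0 \right)} \left(-94\right) = \left(78 - 46\right) + \left(-3 - 0\right) \left(-94\right) = \left(78 - 46\right) + \left(-3 + 0\right) \left(-94\right) = 32 - -282 = 32 + 282 = 314$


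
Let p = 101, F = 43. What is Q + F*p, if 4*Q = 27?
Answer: 17399/4 ≈ 4349.8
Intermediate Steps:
Q = 27/4 (Q = (1/4)*27 = 27/4 ≈ 6.7500)
Q + F*p = 27/4 + 43*101 = 27/4 + 4343 = 17399/4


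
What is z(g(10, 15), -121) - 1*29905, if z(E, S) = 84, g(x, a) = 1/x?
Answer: -29821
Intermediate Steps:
z(g(10, 15), -121) - 1*29905 = 84 - 1*29905 = 84 - 29905 = -29821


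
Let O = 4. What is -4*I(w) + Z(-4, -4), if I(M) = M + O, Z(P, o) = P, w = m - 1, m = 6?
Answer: -40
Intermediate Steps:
w = 5 (w = 6 - 1 = 5)
I(M) = 4 + M (I(M) = M + 4 = 4 + M)
-4*I(w) + Z(-4, -4) = -4*(4 + 5) - 4 = -4*9 - 4 = -36 - 4 = -40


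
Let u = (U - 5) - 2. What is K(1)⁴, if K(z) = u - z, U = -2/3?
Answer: 456976/81 ≈ 5641.7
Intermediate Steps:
U = -⅔ (U = -2*⅓ = -⅔ ≈ -0.66667)
u = -23/3 (u = (-⅔ - 5) - 2 = -17/3 - 2 = -23/3 ≈ -7.6667)
K(z) = -23/3 - z
K(1)⁴ = (-23/3 - 1*1)⁴ = (-23/3 - 1)⁴ = (-26/3)⁴ = 456976/81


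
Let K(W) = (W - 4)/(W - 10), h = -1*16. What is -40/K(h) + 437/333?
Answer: -16879/333 ≈ -50.688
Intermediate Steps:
h = -16
K(W) = (-4 + W)/(-10 + W)
-40/K(h) + 437/333 = -40*(-10 - 16)/(-4 - 16) + 437/333 = -40/(-20/(-26)) + 437*(1/333) = -40/((-1/26*(-20))) + 437/333 = -40/10/13 + 437/333 = -40*13/10 + 437/333 = -52 + 437/333 = -16879/333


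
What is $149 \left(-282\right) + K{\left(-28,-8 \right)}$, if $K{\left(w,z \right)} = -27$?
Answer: $-42045$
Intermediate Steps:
$149 \left(-282\right) + K{\left(-28,-8 \right)} = 149 \left(-282\right) - 27 = -42018 - 27 = -42045$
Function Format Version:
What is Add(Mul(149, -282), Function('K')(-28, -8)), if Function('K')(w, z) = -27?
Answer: -42045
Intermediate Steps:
Add(Mul(149, -282), Function('K')(-28, -8)) = Add(Mul(149, -282), -27) = Add(-42018, -27) = -42045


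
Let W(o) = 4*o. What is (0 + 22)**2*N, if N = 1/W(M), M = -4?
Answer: -121/4 ≈ -30.250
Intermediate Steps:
N = -1/16 (N = 1/(4*(-4)) = 1/(-16) = -1/16 ≈ -0.062500)
(0 + 22)**2*N = (0 + 22)**2*(-1/16) = 22**2*(-1/16) = 484*(-1/16) = -121/4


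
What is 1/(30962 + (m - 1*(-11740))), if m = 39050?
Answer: 1/81752 ≈ 1.2232e-5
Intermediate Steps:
1/(30962 + (m - 1*(-11740))) = 1/(30962 + (39050 - 1*(-11740))) = 1/(30962 + (39050 + 11740)) = 1/(30962 + 50790) = 1/81752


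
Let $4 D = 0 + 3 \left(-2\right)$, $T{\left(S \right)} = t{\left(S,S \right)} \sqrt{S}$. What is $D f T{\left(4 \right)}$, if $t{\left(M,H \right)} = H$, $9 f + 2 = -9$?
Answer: $\frac{44}{3} \approx 14.667$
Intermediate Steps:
$f = - \frac{11}{9}$ ($f = - \frac{2}{9} + \frac{1}{9} \left(-9\right) = - \frac{2}{9} - 1 = - \frac{11}{9} \approx -1.2222$)
$T{\left(S \right)} = S^{\frac{3}{2}}$ ($T{\left(S \right)} = S \sqrt{S} = S^{\frac{3}{2}}$)
$D = - \frac{3}{2}$ ($D = \frac{0 + 3 \left(-2\right)}{4} = \frac{0 - 6}{4} = \frac{1}{4} \left(-6\right) = - \frac{3}{2} \approx -1.5$)
$D f T{\left(4 \right)} = \left(- \frac{3}{2}\right) \left(- \frac{11}{9}\right) 4^{\frac{3}{2}} = \frac{11}{6} \cdot 8 = \frac{44}{3}$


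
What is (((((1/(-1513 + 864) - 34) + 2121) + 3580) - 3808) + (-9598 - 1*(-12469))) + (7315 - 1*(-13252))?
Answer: 16417752/649 ≈ 25297.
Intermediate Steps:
(((((1/(-1513 + 864) - 34) + 2121) + 3580) - 3808) + (-9598 - 1*(-12469))) + (7315 - 1*(-13252)) = (((((1/(-649) - 34) + 2121) + 3580) - 3808) + (-9598 + 12469)) + (7315 + 13252) = (((((-1/649 - 34) + 2121) + 3580) - 3808) + 2871) + 20567 = ((((-22067/649 + 2121) + 3580) - 3808) + 2871) + 20567 = (((1354462/649 + 3580) - 3808) + 2871) + 20567 = ((3677882/649 - 3808) + 2871) + 20567 = (1206490/649 + 2871) + 20567 = 3069769/649 + 20567 = 16417752/649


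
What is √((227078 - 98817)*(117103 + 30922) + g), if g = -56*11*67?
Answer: √18985793253 ≈ 1.3779e+5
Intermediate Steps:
g = -41272 (g = -616*67 = -41272)
√((227078 - 98817)*(117103 + 30922) + g) = √((227078 - 98817)*(117103 + 30922) - 41272) = √(128261*148025 - 41272) = √(18985834525 - 41272) = √18985793253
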